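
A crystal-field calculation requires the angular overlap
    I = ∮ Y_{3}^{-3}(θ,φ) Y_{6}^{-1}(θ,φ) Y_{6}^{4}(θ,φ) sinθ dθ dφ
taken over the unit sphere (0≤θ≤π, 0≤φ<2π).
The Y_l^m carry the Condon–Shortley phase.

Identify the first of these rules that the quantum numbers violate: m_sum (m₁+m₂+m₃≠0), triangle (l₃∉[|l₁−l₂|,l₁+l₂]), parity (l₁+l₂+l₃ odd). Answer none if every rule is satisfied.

parity

m₁+m₂+m₃ = -3 − 1 + 4 = 0  ✓
triangle: |3−6|=3 ≤ l₃=6 ≤ 3+6=9  ✓
parity: l₁+l₂+l₃ = 15 is odd  ✗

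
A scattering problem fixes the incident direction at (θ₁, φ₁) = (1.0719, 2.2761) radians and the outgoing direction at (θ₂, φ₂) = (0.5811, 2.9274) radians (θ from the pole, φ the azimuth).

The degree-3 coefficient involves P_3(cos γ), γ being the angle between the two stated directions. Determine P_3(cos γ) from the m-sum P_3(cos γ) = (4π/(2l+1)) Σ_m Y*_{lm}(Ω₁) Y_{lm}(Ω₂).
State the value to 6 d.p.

0.026496

Summing Y*_{l m}(θ₁,φ₁)·Y_{l m}(θ₂,φ₂) over m ∈ [−3, 3]; prefactor 4π/(2·3+1) = 1.795196:
  m=-3: (+0.241556+0.146481i) × (-0.055251-0.041359i) = -0.007288-0.018084i  (running Σ = -0.007288-0.018084i)
  m=-2: (-0.060140-0.372212i) × (+0.234154+0.106931i) = +0.025719-0.093586i  (running Σ = +0.018431-0.111669i)
  m=-1: (-0.026603+0.031246i) × (-0.432223-0.094021i) = +0.014436-0.011004i  (running Σ = +0.032867-0.122674i)
  m=0: (-0.331279-0.000000i) × (+0.153873+0.000000i) = -0.050975-0.000000i  (running Σ = -0.018108-0.122674i)
  m=1: (+0.026603+0.031246i) × (+0.432223-0.094021i) = +0.014436+0.011004i  (running Σ = -0.003672-0.111669i)
  m=2: (-0.060140+0.372212i) × (+0.234154-0.106931i) = +0.025719+0.093586i  (running Σ = +0.022047-0.018084i)
  m=3: (-0.241556+0.146481i) × (+0.055251-0.041359i) = -0.007288+0.018084i  (running Σ = +0.014759-0.000000i)
Accumulated sum +0.014759-0.000000i; after 4π/(2l+1) scaling, +0.026496-0.000000i ⇒ P_3 = 0.026496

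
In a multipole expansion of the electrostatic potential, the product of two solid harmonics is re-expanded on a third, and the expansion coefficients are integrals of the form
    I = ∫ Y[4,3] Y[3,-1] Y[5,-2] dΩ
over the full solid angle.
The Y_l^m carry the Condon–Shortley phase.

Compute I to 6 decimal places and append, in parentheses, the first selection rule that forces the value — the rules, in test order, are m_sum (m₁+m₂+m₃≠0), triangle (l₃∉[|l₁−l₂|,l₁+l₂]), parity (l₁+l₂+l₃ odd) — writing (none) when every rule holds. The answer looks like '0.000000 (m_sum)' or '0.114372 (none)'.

-0.171363 (none)

m-sum 0 ✓  L=12 even ✓  1≤5≤7 ✓
Π(2lᵢ+1) = 9×7×11 = 693
triangle coeff Δ(4,3,5) = 1/180180
Σ_t [0,2]: t=0:+1/576 t=1:−1/144 t=2:+1/576 = -1/288
(3j)²=20/1001 [(4 3 5; 0 0 0)], sign=+1
Σ_t [0,1]: t=0:+1/960 t=1:−1/4320 = 7/8640
(3j)²=343/12870 [(4 3 5; 3 -1 -2)], sign=-1
⇒ 4πI² = 686/1859
I = (-1)√(686/1859/(4π)) = -0.17136315
No selection rule forces the value: the integral is nonzero (none).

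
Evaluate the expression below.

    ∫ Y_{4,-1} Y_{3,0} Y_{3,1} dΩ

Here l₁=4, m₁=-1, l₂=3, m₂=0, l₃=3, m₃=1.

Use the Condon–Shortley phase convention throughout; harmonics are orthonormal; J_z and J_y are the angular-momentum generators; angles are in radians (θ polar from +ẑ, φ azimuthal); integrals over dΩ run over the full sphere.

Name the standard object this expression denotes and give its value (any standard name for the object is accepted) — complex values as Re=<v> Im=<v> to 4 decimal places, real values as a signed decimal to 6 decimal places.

This is a Gaunt coefficient — the integral of a triple product of spherical harmonics over the sphere.
Rules hold: Σm=0, L=10 even, 1≤3≤7.
N = 9·7·7 = 441
Δ = 4!·4!·2!/11! = 1/34650
Racah Σ t=1..3: t=1:−1/72 t=2:+1/16 t=3:−1/72 = 5/144
⇒ 3j(4 3 3; 0 0 0)² = 2/77, sgn -1
Racah Σ t=1..3: t=1:−1/288 t=2:+1/24 t=3:−1/48 = 5/288
⇒ 3j(4 3 3; -1 0 1)² = 5/462, sgn +1
4πI² = N·(3j₀)²·(3jₘ)² = 15/121
I = -1·√(0.123967/4π) = -0.09932258

Gaunt coefficient, -0.099323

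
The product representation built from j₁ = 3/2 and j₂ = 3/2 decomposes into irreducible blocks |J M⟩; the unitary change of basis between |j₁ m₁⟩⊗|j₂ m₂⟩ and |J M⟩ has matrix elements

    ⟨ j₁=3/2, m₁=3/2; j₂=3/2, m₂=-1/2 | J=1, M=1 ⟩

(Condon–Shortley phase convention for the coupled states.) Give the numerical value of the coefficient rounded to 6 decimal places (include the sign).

+√(3/10) ≈ +0.547723

√[3·2!1!1!/5! · 3!0!1!2!2!0!] = √(6/5)
  +(−1)^0/∏(0,2,0,1,1,0)! = 1/2  (running 1/2)
⟨..|..⟩ = √(6/5)·(1/2) = +0.547723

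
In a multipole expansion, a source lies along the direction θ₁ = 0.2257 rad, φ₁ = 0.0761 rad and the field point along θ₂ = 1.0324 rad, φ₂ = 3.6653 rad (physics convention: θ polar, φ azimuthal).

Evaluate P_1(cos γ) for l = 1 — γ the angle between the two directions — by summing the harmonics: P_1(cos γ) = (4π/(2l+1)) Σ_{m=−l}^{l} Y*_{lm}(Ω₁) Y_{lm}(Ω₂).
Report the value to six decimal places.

Summing Y*_{l m}(θ₁,φ₁)·Y_{l m}(θ₂,φ₂) over m ∈ [−1, 1]; prefactor 4π/(2·1+1) = 4.188790:
  m=-1: Y*=(0.077094, 0.005878)  Y=(-0.256862, 0.148337)  product (-0.020674, 0.009926)
  m=+0: Y*=(0.476210, -0.000000)  Y=(0.250536, 0.000000)  product (0.119308, 0.000000)
  m=+1: Y*=(-0.077094, 0.005878)  Y=(0.256862, 0.148337)  product (-0.020674, -0.009926)
Accumulated sum (0.077959, 0.000000); after 4π/(2l+1) scaling, (0.326553, 0.000000) ⇒ P_1 = 0.326553

0.326553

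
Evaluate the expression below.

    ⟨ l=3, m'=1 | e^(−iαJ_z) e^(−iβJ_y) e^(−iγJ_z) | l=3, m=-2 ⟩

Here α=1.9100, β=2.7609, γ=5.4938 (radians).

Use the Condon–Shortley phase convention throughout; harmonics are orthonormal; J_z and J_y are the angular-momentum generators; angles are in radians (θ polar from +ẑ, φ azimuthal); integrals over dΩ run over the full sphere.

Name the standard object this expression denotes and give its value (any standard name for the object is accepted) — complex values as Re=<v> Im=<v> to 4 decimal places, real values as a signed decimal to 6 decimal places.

Wigner D-matrix element, Re=-0.4755 Im=0.1720

This is a Wigner D-matrix element — the rotation-matrix element ⟨l m'| R(α,β,γ) |l m⟩ in the angular-momentum basis.
Split into d^3_{1,-2}(β=2.7609) × two z-phases.
With c≡cos(β/2)=0.189199 and s≡sin(β/2)=0.981939, N=[24·2·1·120]^{1/2}=75.894664
k∈{0,1} keeps every argument non-negative
  k=0: (−1)^3·75.8947/(12)·0.1892^3·0.9819^3 = -0.040555
  k=1: (−1)^4·75.8947/(24)·0.1892^1·0.9819^5 = +0.546186
d^3_{1,-2}(2.7609) = -0.040555 +0.546186 = +0.505632
Attach z-rotation phases: D = e^{-i(1)(1.9100)}·(+0.505632)·e^{-i(-2)(5.4938)} = -0.475464+0.172039i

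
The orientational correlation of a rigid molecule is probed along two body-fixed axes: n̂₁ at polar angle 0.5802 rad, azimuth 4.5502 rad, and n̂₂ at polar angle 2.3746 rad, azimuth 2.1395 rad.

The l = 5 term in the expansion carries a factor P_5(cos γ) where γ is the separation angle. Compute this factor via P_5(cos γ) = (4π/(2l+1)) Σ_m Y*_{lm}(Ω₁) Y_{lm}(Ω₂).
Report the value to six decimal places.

Summing Y*_{l m}(θ₁,φ₁)·Y_{l m}(θ₂,φ₂) over m ∈ [−5, 5]; prefactor 4π/(2·5+1) = 1.142397:
  [-5]  conj(Y_{5,-5})(Ω₁) = -0.016657-0.015827i ; Y_{5,-5}(Ω₂) = -0.021940+0.071412i ; Δ = +0.001496-0.000842i
  [-4]  conj(Y_{5,-4})(Ω₁) = +0.088334-0.066979i ; Y_{5,-4}(Ω₂) = +0.158650+0.186828i ; Δ = +0.026528+0.005877i
  [-3]  conj(Y_{5,-3})(Ω₁) = +0.141113+0.266761i ; Y_{5,-3}(Ω₂) = +0.419944-0.057174i ; Δ = +0.074511+0.103957i
  [-2]  conj(Y_{5,-2})(Ω₁) = -0.443494+0.149127i ; Y_{5,-2}(Ω₂) = +0.137018-0.296109i ; Δ = -0.016609+0.151756i
  [-1]  conj(Y_{5,-1})(Ω₁) = -0.042020-0.256805i ; Y_{5,-1}(Ω₂) = +0.073505+0.115006i ; Δ = +0.026445-0.023709i
  [+0]  conj(Y_{5,0})(Ω₁) = -0.307063-0.000000i ; Y_{5,0}(Ω₂) = +0.366918+0.000000i ; Δ = -0.112667-0.000000i
  [+1]  conj(Y_{5,1})(Ω₁) = +0.042020-0.256805i ; Y_{5,1}(Ω₂) = -0.073505+0.115006i ; Δ = +0.026445+0.023709i
  [+2]  conj(Y_{5,2})(Ω₁) = -0.443494-0.149127i ; Y_{5,2}(Ω₂) = +0.137018+0.296109i ; Δ = -0.016609-0.151756i
  [+3]  conj(Y_{5,3})(Ω₁) = -0.141113+0.266761i ; Y_{5,3}(Ω₂) = -0.419944-0.057174i ; Δ = +0.074511-0.103957i
  [+4]  conj(Y_{5,4})(Ω₁) = +0.088334+0.066979i ; Y_{5,4}(Ω₂) = +0.158650-0.186828i ; Δ = +0.026528-0.005877i
  [+5]  conj(Y_{5,5})(Ω₁) = +0.016657-0.015827i ; Y_{5,5}(Ω₂) = +0.021940+0.071412i ; Δ = +0.001496+0.000842i
Σ over m = +0.112076-0.000000i; ×(4π/11) → +0.128035-0.000000i. Real part: 0.128035

0.128035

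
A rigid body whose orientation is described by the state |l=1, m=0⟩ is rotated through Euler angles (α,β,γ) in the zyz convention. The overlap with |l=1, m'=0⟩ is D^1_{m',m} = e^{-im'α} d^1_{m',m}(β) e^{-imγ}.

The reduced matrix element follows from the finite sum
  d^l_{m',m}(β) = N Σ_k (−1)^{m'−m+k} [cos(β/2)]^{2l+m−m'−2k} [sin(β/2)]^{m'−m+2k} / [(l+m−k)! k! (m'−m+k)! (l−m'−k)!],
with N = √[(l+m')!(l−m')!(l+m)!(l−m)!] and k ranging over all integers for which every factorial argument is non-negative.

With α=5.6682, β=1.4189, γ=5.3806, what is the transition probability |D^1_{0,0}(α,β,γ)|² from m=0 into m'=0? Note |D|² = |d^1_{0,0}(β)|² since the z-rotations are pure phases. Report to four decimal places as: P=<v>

D^1_{0,0}(5.6682,1.4189,5.3806) = e^{-i·0·5.6682}·d^1_{0,0}(1.4189)·e^{-i·0·5.3806}. Compute d first:
Half-angle: c=0.758720, s=0.651417. N=√(1·1·1·1)=1.000000
Admissible k: 0..1 (factorial args all ≥0)
  k=0: (−1)^0·1.0000/(1)·0.7587^2·0.6514^0 = +0.575656
  k=1: (−1)^1·1.0000/(1)·0.7587^0·0.6514^2 = -0.424344
d^1_{0,0}(1.4189) = +0.575656 -0.424344 = +0.151313
|D^1_{0,0}|² = |d^1_{0,0}(β)|² = (+0.151313)² = 0.022896 (the z-rotation phases have unit modulus)

P=0.0229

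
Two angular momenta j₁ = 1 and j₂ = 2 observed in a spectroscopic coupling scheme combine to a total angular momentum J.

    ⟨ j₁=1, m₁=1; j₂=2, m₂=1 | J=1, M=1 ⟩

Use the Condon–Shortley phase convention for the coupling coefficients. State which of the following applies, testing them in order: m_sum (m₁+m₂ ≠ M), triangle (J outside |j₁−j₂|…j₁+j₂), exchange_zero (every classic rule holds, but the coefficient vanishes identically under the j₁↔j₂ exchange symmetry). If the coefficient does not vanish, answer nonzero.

m_sum

m-sum: m₁+m₂ = 1+1 = 2, M = 1  ✗ ⇒ coefficient is 0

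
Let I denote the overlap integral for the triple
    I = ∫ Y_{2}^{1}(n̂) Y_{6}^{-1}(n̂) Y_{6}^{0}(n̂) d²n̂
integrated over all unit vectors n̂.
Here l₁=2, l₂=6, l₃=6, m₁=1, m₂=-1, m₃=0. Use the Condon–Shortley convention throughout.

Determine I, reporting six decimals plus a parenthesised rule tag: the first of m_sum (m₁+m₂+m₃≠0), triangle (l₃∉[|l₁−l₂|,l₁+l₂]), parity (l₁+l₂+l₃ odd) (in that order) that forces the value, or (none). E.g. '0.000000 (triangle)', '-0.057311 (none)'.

Checks pass: Σm=0; 14 even; l₃=6∈[4,8].
(2·2+1)(2·6+1)(2·6+1) = 845
Δ: 2! 2! 10! / 15! → 1/90090
sum: t=0:+1/69120 t=1:−1/14400 t=2:+1/69120 = -7/172800
3j²(2 6 6; 0 0 0) = Δ·Π!·Σ² = 14/715  (sign -1)
sum: t=0:+1/28800 t=1:−1/34560 = 1/172800
3j²(2 6 6; 1 -1 0) = Δ·Π!·Σ² = 1/1430  (sign +1)
combine: 4πI² = 845·14/715·1/1430 = 7/605
take √, sign -1: I = -0.03034355
No selection rule forces the value: the integral is nonzero (none).

-0.030344 (none)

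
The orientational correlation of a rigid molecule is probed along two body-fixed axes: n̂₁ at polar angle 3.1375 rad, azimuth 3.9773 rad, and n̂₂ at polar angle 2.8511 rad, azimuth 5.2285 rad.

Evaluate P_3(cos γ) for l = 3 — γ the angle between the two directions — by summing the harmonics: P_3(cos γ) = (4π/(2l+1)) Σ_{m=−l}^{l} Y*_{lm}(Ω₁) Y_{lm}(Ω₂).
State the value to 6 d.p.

0.763540

Expand P_3 via completeness: Σ_{m} conj(Y_{3,m}) at Ω₁ times Y_{3,m} at Ω₂ —
  m=-3: (0.000000, -0.000000) × (-0.009801, -0.000220) = (-0.000000, 0.000000)  (running Σ = (-0.000000, 0.000000))
  m=-2: (0.000002, -0.000017) × (0.041202, -0.068958) = (-0.000001, -0.000001)  (running Σ = (-0.000001, -0.000001))
  m=-1: (-0.003548, -0.003924) × (0.163989, 0.289013) = (0.000552, -0.001669)  (running Σ = (0.000551, -0.001670))
  m=0: (-0.746315, -0.000000) × (-0.568421, 0.000000) = (0.424221, 0.000000)  (running Σ = (0.424773, -0.001670))
  m=1: (0.003548, -0.003924) × (-0.163989, 0.289013) = (0.000552, 0.001669)  (running Σ = (0.425325, -0.000001))
  m=2: (0.000002, 0.000017) × (0.041202, 0.068958) = (-0.000001, 0.000001)  (running Σ = (0.425324, 0.000000))
  m=3: (-0.000000, -0.000000) × (0.009801, -0.000220) = (-0.000000, -0.000000)  (running Σ = (0.425324, -0.000000))
Total Σ_m = (0.425324, -0.000000). Multiply by 1.795196: (0.763540, -0.000000). P_3(cos γ) = 0.763540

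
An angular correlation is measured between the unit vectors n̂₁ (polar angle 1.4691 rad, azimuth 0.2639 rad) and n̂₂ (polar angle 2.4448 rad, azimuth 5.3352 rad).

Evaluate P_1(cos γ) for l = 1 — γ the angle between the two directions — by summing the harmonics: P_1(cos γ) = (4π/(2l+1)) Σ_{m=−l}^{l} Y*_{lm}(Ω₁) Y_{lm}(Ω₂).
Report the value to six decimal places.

0.146400

Expand P_1 via completeness: Σ_{m} conj(Y_{1,m}) at Ω₁ times Y_{1,m} at Ω₂ —
  m=-1: (0.33181 + 0.08966j) × (0.12934 + 0.18009j) = 0.02677 + 0.07135j  (running Σ = 0.02677 + 0.07135j)
  m=0: (0.04960 + 0.00000j) × (-0.37471 + 0.00000j) = -0.01859 + 0.00000j  (running Σ = 0.00818 + 0.07135j)
  m=1: (-0.33181 + 0.08966j) × (-0.12934 + 0.18009j) = 0.02677 - 0.07135j  (running Σ = 0.03495 + 0.00000j)
Σ over m = 0.03495 + 0.00000j; ×(4π/3) → 0.14640 + 0.00000j. Real part: 0.146400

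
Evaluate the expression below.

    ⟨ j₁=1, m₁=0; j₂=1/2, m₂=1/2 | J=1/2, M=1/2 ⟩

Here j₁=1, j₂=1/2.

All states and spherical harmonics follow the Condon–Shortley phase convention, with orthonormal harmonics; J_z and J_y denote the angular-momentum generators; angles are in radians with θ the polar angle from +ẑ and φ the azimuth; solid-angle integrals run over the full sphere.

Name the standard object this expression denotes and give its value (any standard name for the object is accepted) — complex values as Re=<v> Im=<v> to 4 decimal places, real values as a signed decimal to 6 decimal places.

This is a Clebsch–Gordan (vector-coupling) coefficient.
j₁+j₂−J=1  J+j₁−j₂=1  J−j₁+j₂=0  j₁+j₂+J+1=3
(j₁±m₁, j₂±m₂, J±M) = (1,1,1,0,1,0)
P² = 1/3
sum k=1..1:
  [1] −1/1 = -1
S = -1
C² = P²·S² = 1/3 ; C = -0.577350

Clebsch–Gordan coefficient, −√(1/3) ≈ -0.577350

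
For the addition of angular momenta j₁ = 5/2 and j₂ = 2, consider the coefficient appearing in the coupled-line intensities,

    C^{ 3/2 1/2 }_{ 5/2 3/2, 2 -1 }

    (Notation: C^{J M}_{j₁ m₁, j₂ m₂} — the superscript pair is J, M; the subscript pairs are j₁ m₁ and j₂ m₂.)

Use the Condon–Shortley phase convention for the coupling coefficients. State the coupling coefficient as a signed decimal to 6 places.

−√(2/105) ≈ -0.138013

j₁+j₂−J=3  J+j₁−j₂=2  J−j₁+j₂=1  j₁+j₂+J+1=7
(j₁±m₁, j₂±m₂, J±M) = (4,1,1,3,2,1)
P² = 96/35
sum k=0..1:
  [0] +1/6 = 1/6
  [1] −1/4 = -1/4
S = -1/12
C² = P²·S² = 2/105 ; C = -0.138013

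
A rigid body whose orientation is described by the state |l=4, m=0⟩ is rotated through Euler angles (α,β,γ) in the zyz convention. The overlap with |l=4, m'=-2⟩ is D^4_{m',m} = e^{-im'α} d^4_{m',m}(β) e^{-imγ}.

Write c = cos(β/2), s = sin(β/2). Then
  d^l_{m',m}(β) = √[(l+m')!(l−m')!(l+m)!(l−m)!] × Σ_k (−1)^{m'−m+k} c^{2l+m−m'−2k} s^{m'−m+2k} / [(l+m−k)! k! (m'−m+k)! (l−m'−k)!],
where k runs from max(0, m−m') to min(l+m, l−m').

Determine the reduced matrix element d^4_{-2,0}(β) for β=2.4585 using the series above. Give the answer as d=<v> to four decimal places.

d^4_{-2,0}(β=2.4585) via the finite sum:
c=cos(2.458500/2)=0.334944, s=sin(2.458500/2)=0.942238; N=√[2·720·24·24]=910.735966
Admissible k: 2..4 (factorial args all ≥0)
  k=2: (−1)^0·910.7360/(96)·0.3349^6·0.9422^2 = +0.011893
  k=3: (−1)^1·910.7360/(36)·0.3349^4·0.9422^4 = -0.250971
  k=4: (−1)^2·910.7360/(96)·0.3349^2·0.9422^6 = +0.744784
d^4_{-2,0}(2.4585) = +0.011893 -0.250971 +0.744784 = +0.505706

d=0.5057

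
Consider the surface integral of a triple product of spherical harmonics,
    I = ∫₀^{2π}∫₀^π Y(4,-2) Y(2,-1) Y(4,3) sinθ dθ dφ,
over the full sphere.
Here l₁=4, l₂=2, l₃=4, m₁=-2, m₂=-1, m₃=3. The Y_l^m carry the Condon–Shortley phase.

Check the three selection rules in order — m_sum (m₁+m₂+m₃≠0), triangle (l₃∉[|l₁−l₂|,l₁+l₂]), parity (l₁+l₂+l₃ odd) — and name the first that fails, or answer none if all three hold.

none

azimuthal sum: -2 − 1 + 3 = 0  ✓
2 ≤ 4 ≤ 6 (triangle on l)  ✓
L = 4 + 2 + 4 = 10 (even)  ✓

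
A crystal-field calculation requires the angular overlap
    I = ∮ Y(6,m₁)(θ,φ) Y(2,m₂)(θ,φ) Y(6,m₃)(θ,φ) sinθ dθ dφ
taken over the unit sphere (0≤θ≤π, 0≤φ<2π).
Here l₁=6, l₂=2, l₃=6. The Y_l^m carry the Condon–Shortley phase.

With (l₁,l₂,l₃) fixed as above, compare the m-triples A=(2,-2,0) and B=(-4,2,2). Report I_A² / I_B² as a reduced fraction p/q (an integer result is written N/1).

l's match ⇒ only the (l;m) 3-j factors differ between A and B.
A: triangle coeff Δ(6,2,6) = 1/90090; Σ_t [0,0]: t=0:+1/69120 = 1/69120; (3j)²=4/143 [(6 2 6; 2 -2 0)], sign=+1
B: triangle coeff Δ(6,2,6) = 1/90090; Σ_t [2,2]: t=2:+1/322560 = 1/322560; (3j)²=18/1001 [(6 2 6; -4 2 2)], sign=+1
I_A²/I_B² = (4/143)/(18/1001) = 14/9

14/9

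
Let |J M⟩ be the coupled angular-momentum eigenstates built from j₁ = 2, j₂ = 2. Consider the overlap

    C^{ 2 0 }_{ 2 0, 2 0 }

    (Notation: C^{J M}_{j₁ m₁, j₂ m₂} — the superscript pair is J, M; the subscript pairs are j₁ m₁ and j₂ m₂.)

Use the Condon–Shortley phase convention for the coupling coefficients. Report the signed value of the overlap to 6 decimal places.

−√(2/7) = -0.534522

j₁+j₂−J=2  J+j₁−j₂=2  J−j₁+j₂=2  j₁+j₂+J+1=7
(j₁±m₁, j₂±m₂, J±M) = (2,2,2,2,2,2)
P² = 32/63
sum k=0..2:
  [0] +1/8 = 1/8
  [1] −1/1 = -1
  [2] +1/8 = 1/8
S = -3/4
C² = P²·S² = 2/7 ; C = -0.534522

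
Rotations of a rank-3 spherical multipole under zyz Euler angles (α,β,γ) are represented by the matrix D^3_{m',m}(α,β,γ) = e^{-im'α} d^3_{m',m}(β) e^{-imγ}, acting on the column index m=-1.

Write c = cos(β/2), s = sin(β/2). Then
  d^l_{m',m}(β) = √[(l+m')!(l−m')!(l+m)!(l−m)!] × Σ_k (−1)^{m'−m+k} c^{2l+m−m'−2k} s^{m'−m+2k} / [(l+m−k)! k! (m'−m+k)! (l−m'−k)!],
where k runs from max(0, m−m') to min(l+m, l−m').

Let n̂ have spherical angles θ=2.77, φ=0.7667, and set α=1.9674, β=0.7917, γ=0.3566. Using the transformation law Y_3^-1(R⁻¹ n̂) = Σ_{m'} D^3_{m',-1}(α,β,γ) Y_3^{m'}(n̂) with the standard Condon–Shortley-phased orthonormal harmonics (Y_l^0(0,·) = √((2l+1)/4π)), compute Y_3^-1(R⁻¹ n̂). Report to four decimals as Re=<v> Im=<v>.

Need the full column D^3_{m',-1} for m'=−3..3 at α=1.9674, β=0.7917, γ=0.3566.
cos(β/2)=0.922669, sin(β/2)=0.385593
d^3_{-3,-1}: single k=2 term ⇒ +0.417337;  D = +0.417213-0.010176i
d^3_{-2,-1}: k∈[1..2] ⇒ +0.815377 -0.284809 = +0.530568;  D = -0.216824-0.484242i
d^3_{-1,-1}: k∈[0..2] ⇒ +0.616987 -0.862048 +0.112917 = -0.132144;  D = +0.090384-0.096399i
d^3_{0,-1}: k∈[0..2] ⇒ -0.893201 +0.467989 -0.027245 = -0.452456;  D = -0.423992-0.157948i
d^3_{1,-1}: k∈[0..2] ⇒ +0.646536 -0.150556 +0.003287 = +0.499267;  D = -0.019967-0.498868i
d^3_{2,-1}: k∈[0..1] ⇒ -0.284809 +0.024871 = -0.259938;  D = +0.235554-0.109920i
d^3_{3,-1}: single k=0 term ⇒ +0.072887;  D = +0.053944+0.049017i
Y_3^{m'}(θ=2.77,φ=0.7667) and Σ D·Y over m':
  (+0.4172-0.0102i)·(-0.0133-0.0149i)  (-0.2168-0.4842i)·(-0.0047+0.1255i)  (+0.0904-0.0964i)·(+0.2823-0.2720i)  (-0.4240-0.1579i)·(-0.4662+0.0000i)  (-0.0200-0.4989i)·(-0.2823-0.2720i)  (+0.2356-0.1099i)·(-0.0047-0.1255i)  (+0.0539+0.0490i)·(+0.0133-0.0149i)
Y_3^-1(R⁻¹ n̂) = +0.109541+0.107924i

Re=0.1095 Im=0.1079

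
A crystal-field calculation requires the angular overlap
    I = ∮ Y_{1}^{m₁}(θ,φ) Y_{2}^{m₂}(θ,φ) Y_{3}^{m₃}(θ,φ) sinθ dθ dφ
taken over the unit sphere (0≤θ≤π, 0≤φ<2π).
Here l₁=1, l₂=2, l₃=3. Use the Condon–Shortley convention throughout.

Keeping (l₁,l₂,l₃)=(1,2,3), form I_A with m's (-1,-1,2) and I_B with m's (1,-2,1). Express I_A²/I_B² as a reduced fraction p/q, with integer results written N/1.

Same 1,2,3: normalisation and zero-m 3j drop out of the ratio.
A: Δ: 0! 2! 4! / 7! → 1/105; sum: t=0:+1/12 = 1/12; 3j²(1 2 3; -1 -1 2) = Δ·Π!·Σ² = 2/21  (sign -1)
B: Δ: 0! 2! 4! / 7! → 1/105; sum: t=0:+1/48 = 1/48; 3j²(1 2 3; 1 -2 1) = Δ·Π!·Σ² = 1/105  (sign +1)
I_A²/I_B² = (2/21)/(1/105) = 10/1

10/1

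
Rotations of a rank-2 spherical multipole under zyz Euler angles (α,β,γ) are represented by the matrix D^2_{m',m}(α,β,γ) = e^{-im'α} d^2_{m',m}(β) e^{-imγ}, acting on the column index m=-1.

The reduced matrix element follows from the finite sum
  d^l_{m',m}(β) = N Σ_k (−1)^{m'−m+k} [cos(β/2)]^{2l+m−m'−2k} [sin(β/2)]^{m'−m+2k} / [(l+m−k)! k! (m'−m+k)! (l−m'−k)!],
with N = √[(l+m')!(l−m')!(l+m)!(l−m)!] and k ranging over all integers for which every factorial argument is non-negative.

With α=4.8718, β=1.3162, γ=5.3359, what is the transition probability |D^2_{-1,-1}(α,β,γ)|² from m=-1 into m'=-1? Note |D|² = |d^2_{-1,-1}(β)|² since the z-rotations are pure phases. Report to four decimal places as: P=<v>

P=0.0965

Split into d^2_{-1,-1}(β=1.3162) × two z-phases.
Half-angle: c=0.791156, s=0.611615. N=√(1·6·1·6)=6.000000
The bounds max(0,m−m')=0 and min(l+m,l−m')=1 give 2 terms
  k=0: (−1)^0·6.0000/(6)·0.7912^4·0.6116^0 = +0.391785
  k=1: (−1)^1·6.0000/(2)·0.7912^2·0.6116^2 = -0.702427
d^2_{-1,-1}(1.3162) = +0.391785 -0.702427 = -0.310642
|D^2_{-1,-1}|² = |d^2_{-1,-1}(β)|² = (-0.310642)² = 0.096498 (the z-rotation phases have unit modulus)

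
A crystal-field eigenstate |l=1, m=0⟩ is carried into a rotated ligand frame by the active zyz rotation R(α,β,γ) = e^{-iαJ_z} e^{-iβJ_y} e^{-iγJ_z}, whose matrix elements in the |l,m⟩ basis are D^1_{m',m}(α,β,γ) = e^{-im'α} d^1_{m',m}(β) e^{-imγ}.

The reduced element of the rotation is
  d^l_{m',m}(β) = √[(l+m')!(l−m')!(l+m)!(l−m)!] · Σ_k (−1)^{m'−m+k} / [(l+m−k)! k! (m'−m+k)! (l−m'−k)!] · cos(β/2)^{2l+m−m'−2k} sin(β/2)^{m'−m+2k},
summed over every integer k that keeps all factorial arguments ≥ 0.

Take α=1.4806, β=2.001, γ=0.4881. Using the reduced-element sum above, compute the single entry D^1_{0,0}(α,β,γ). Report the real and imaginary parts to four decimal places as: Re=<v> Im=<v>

D^1_{0,0}(1.4806,2.0010,0.4881) = e^{-i·0·1.4806}·d^1_{0,0}(2.0010)·e^{-i·0·0.4881}. Compute d first:
With c≡cos(β/2)=0.539882 and s≡sin(β/2)=0.841741, N=[1·1·1·1]^{1/2}=1.000000
k: max(0,(0)−(0))=0 … min(1+(0),1−(0))=1
  k=0: (−1)^0·1.0000/(1)·0.5399^2·0.8417^0 = +0.291472
  k=1: (−1)^1·1.0000/(1)·0.5399^0·0.8417^2 = -0.708528
d^1_{0,0}(2.0010) = +0.291472 -0.708528 = -0.417056
Phases: e^{-i·(0)·1.4806}=+1.000000+0.000000i, e^{-i·(0)·0.4881}=+1.000000+0.000000i ⇒ D=-0.417056+0.000000i

Re=-0.4171 Im=0.0000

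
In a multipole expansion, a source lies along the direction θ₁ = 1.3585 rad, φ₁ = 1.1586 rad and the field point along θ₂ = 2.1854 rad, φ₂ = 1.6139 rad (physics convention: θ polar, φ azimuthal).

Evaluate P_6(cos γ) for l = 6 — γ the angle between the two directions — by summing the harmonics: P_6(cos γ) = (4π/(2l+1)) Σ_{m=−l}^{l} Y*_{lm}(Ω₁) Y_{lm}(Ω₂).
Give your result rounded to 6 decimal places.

0.182032

Addition theorem: P_6(cos γ) = (4π/13) Σ_m Y*_{lm}(Ω₁) Y_{lm}(Ω₂), m = −6…6:
  [-6]  conj(Y_{6,-6})(Ω₁) = (0.330840, 0.261256) ; Y_{6,-6}(Ω₂) = (-0.138891, 0.036743) ; Δ = (-0.055550, -0.024130)
  [-5]  conj(Y_{6,-5})(Ω₁) = (0.277698, -0.148187) ; Y_{6,-5}(Ω₂) = (0.075119, 0.343135) ; Δ = (0.071708, 0.084156)
  [-4]  conj(Y_{6,-4})(Ω₁) = (0.012987, 0.166187) ; Y_{6,-4}(Ω₂) = (0.416193, -0.072477) ; Δ = (0.017450, 0.068224)
  [-3]  conj(Y_{6,-3})(Ω₁) = (0.304208, 0.105631) ; Y_{6,-3}(Ω₂) = (-0.017370, -0.133574) ; Δ = (0.008826, -0.042469)
  [-2]  conj(Y_{6,-2})(Ω₁) = (-0.056194, 0.060756) ; Y_{6,-2}(Ω₂) = (0.289499, -0.025019) ; Δ = (-0.014748, 0.018995)
  [-1]  conj(Y_{6,-1})(Ω₁) = (0.126910, 0.290249) ; Y_{6,-1}(Ω₂) = (-0.011096, -0.257256) ; Δ = (0.073260, -0.035869)
  [+0]  conj(Y_{6,0})(Ω₁) = (-0.059693, -0.000000) ; Y_{6,0}(Ω₂) = (0.227490, 0.000000) ; Δ = (-0.013579, -0.000000)
  [+1]  conj(Y_{6,1})(Ω₁) = (-0.126910, 0.290249) ; Y_{6,1}(Ω₂) = (0.011096, -0.257256) ; Δ = (0.073260, 0.035869)
  [+2]  conj(Y_{6,2})(Ω₁) = (-0.056194, -0.060756) ; Y_{6,2}(Ω₂) = (0.289499, 0.025019) ; Δ = (-0.014748, -0.018995)
  [+3]  conj(Y_{6,3})(Ω₁) = (-0.304208, 0.105631) ; Y_{6,3}(Ω₂) = (0.017370, -0.133574) ; Δ = (0.008826, 0.042469)
  [+4]  conj(Y_{6,4})(Ω₁) = (0.012987, -0.166187) ; Y_{6,4}(Ω₂) = (0.416193, 0.072477) ; Δ = (0.017450, -0.068224)
  [+5]  conj(Y_{6,5})(Ω₁) = (-0.277698, -0.148187) ; Y_{6,5}(Ω₂) = (-0.075119, 0.343135) ; Δ = (0.071708, -0.084156)
  [+6]  conj(Y_{6,6})(Ω₁) = (0.330840, -0.261256) ; Y_{6,6}(Ω₂) = (-0.138891, -0.036743) ; Δ = (-0.055550, 0.024130)
Total Σ_m = (0.188313, -0.000000). Multiply by 0.966644: (0.182032, -0.000000). P_6(cos γ) = 0.182032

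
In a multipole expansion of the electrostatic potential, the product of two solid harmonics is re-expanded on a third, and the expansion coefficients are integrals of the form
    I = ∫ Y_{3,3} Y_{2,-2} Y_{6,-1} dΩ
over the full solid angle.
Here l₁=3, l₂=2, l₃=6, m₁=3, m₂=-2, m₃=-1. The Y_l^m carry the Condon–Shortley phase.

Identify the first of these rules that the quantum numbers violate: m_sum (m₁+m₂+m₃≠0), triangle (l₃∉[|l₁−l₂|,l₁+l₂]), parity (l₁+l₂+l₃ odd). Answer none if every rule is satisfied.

Σmᵢ = 0  ✓
l₃∈[|l₁−l₂|,l₁+l₂]=[1,5] required, l₃=6 fails  ✗
Σlᵢ = 11 ⇒ odd

triangle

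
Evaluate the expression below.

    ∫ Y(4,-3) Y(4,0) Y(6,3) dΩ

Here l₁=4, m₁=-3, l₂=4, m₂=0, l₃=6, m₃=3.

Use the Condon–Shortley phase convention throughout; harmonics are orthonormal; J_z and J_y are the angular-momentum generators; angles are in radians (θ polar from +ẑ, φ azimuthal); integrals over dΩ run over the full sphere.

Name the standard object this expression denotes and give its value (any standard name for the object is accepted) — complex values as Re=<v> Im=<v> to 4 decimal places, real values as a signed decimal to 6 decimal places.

Gaunt coefficient, +0.123195

This is a Gaunt coefficient — the integral of a triple product of spherical harmonics over the sphere.
m-sum 0 ✓  L=14 even ✓  0≤6≤8 ✓
Π(2lᵢ+1) = 9×9×13 = 1053
triangle coeff Δ(4,4,6) = 1/1261260
Σ_t [0,2]: t=0:+1/4608 t=1:−1/1296 t=2:+1/4608 = -7/20736
(3j)²=20/1287 [(4 4 6; 0 0 0)], sign=-1
Σ_t [1,2]: t=1:−1/25920 t=2:+1/11520 = 1/20736
(3j)²=5/429 [(4 4 6; -3 0 3)], sign=-1
⇒ 4πI² = 300/1573
I = (+1)√(300/1573/(4π)) = 0.12319450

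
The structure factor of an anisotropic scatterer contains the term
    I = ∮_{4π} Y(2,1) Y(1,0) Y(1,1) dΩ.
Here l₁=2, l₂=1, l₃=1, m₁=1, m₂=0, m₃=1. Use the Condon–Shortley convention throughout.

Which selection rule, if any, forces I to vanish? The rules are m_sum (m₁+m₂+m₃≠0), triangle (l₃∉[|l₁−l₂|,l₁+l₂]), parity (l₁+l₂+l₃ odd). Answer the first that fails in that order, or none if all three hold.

m_sum

azimuthal sum: 1 + 0 + 1 = 2  ✗
1 ≤ 1 ≤ 3 (triangle on l)
L = 2 + 1 + 1 = 4 (even)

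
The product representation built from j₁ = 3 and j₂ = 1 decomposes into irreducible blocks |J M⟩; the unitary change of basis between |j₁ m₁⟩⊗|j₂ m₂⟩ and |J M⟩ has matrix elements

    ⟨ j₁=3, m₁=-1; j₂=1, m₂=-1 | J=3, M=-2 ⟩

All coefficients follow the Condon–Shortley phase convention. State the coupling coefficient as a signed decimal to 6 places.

+√(5/12) ≈ +0.645497

√[7·1!5!1!/8! · 2!4!0!2!1!5!] = √(240)
  +(−1)^0/∏(0,1,4,0,1,1)! = 1/24  (running 1/24)
⟨..|..⟩ = √(240)·(1/24) = +0.645497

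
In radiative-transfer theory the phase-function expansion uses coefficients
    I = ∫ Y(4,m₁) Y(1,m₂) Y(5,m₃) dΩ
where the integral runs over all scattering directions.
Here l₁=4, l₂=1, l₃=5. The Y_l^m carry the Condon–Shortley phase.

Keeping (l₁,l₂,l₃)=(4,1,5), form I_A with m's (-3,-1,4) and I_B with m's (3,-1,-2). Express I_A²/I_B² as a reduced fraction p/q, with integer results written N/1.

Same 4,1,5: normalisation and zero-m 3j drop out of the ratio.
A: Δ: 0! 8! 2! / 11! → 1/495; sum: t=0:+1/10080 = 1/10080; 3j²(4 1 5; -3 -1 4) = Δ·Π!·Σ² = 4/55  (sign -1)
B: Δ: 0! 8! 2! / 11! → 1/495; sum: t=0:+1/10080 = 1/10080; 3j²(4 1 5; 3 -1 -2) = Δ·Π!·Σ² = 1/165  (sign -1)
I_A²/I_B² = (4/55)/(1/165) = 12/1

12/1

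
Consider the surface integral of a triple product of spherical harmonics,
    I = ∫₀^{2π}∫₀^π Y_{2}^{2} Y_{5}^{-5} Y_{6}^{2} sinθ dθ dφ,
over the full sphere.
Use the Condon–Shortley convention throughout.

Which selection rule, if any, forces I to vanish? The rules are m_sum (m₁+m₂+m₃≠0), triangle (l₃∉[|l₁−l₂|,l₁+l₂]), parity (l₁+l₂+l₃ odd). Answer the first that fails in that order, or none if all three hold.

m_sum

Σmᵢ = -1  ✗
l₃∈[|l₁−l₂|,l₁+l₂]=[3,7], have l₃=6
Σlᵢ = 13 ⇒ odd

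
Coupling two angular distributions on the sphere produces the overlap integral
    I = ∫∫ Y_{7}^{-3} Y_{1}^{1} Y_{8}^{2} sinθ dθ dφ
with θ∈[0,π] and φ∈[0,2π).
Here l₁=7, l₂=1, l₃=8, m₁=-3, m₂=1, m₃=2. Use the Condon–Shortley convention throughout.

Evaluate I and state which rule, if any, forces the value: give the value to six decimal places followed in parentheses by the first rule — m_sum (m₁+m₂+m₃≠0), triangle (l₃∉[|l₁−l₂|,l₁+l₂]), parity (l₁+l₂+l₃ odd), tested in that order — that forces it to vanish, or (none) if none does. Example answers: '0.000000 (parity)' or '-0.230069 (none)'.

Rules hold: Σm=0, L=16 even, 6≤8≤8.
N = 15·3·17 = 765
Δ = 0!·14!·2!/17! = 1/2040
Racah Σ t=0..0: t=0:+1/25401600 = 1/25401600
⇒ 3j(7 1 8; 0 0 0)² = 8/255, sgn +1
Racah Σ t=0..0: t=0:+1/174182400 = 1/174182400
⇒ 3j(7 1 8; -3 1 2)² = 1/136, sgn +1
4πI² = N·(3j₀)²·(3jₘ)² = 3/17
I = +1·√(0.176471/4π) = 0.11850352
No selection rule forces the value: the integral is nonzero (none).

0.118504 (none)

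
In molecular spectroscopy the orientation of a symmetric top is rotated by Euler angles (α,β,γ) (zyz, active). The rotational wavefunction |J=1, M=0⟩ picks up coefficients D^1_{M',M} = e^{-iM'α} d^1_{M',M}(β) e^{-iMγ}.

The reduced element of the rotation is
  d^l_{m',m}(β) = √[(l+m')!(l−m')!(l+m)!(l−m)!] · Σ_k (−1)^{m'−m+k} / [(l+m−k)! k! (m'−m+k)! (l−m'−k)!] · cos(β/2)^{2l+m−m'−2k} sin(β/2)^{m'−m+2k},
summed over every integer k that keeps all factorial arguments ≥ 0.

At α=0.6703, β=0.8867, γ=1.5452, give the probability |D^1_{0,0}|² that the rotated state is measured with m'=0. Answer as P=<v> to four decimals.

P=0.3994

Split into d^1_{0,0}(β=0.8867) × two z-phases.
Half-angle: c=0.903320, s=0.428968. N=√(1·1·1·1)=1.000000
Admissible k: 0..1 (factorial args all ≥0)
  k=0: (−1)^0·1.0000/(1)·0.9033^2·0.4290^0 = +0.815986
  k=1: (−1)^1·1.0000/(1)·0.9033^0·0.4290^2 = -0.184014
d^1_{0,0}(0.8867) = +0.815986 -0.184014 = +0.631973
|D^1_{0,0}|² = |d^1_{0,0}(β)|² = (+0.631973)² = 0.399390 (the z-rotation phases have unit modulus)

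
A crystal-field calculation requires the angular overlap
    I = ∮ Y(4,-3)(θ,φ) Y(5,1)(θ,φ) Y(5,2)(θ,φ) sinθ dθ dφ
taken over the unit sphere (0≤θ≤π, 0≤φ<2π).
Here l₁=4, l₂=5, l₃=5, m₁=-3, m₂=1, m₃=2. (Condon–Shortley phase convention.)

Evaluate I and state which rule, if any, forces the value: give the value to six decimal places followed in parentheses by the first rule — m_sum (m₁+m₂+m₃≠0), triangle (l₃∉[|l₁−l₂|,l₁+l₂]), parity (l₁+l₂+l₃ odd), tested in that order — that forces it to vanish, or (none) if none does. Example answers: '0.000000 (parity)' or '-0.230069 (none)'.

Rules hold: Σm=0, L=14 even, 1≤5≤9.
N = 9·11·11 = 1089
Δ = 4!·4!·6!/15! = 1/3153150
Racah Σ t=0..4: t=0:+1/69120 t=1:−1/1728 t=2:+1/576 t=3:−1/1728 t=4:+1/69120 = 7/11520
⇒ 3j(4 5 5; 0 0 0)² = 2/143, sgn -1
Racah Σ t=3..4: t=3:−1/5184 t=4:+1/6912 = -1/20736
⇒ 3j(4 5 5; -3 1 2)² = 5/2574, sgn +1
4πI² = N·(3j₀)²·(3jₘ)² = 5/169
I = -1·√(0.0295858/4π) = -0.04852178
No selection rule forces the value: the integral is nonzero (none).

-0.048522 (none)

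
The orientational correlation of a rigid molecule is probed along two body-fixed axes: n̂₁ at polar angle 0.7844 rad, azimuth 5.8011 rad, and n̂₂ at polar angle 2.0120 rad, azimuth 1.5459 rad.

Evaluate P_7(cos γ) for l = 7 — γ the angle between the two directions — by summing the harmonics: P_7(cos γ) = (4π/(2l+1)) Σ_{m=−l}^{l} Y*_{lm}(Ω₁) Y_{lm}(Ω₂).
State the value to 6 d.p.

-0.322795

Term-by-term m-sum for l=7 (normalisation 4π/15 = 0.837758):
  term(m=-7) = (-0.000637, -0.010829)   from Y*(Ω₁)=(-0.042704, 0.010134), Y(Ω₂)=(-0.042857, 0.243420)
  term(m=-6) = (-0.066235, -0.027883)   from Y*(Ω₁)=(-0.159470, -0.040563), Y(Ω₂)=(0.431876, 0.064997)
  term(m=-5) = (-0.081672, 0.070934)   from Y*(Ω₁)=(-0.264867, -0.237591), Y(Ω₂)=(0.037747, -0.301669)
  term(m=-4) = (-0.015285, -0.057934)   from Y*(Ω₁)=(-0.159018, -0.425635), Y(Ω₂)=(0.131213, 0.013110)
  term(m=-3) = (-0.077983, -0.015745)   from Y*(Ω₁)=(0.028227, -0.225479), Y(Ω₂)=(0.026125, -0.349127)
  term(m=-2) = (0.002360, -0.003063)   from Y*(Ω₁)=(-0.132851, 0.191454), Y(Ω₂)=(-0.016571, -0.000826)
  term(m=-1) = (0.050768, 0.103196)   from Y*(Ω₁)=(-0.306355, 0.160305), Y(Ω₂)=(0.008280, -0.332519)
  term(m=+0) = (-0.007939, 0.000000)   from Y*(Ω₁)=(0.136240, -0.000000), Y(Ω₂)=(-0.058274, 0.000000)
  term(m=+1) = (0.050768, -0.103196)   from Y*(Ω₁)=(0.306355, 0.160305), Y(Ω₂)=(-0.008280, -0.332519)
  term(m=+2) = (0.002360, 0.003063)   from Y*(Ω₁)=(-0.132851, -0.191454), Y(Ω₂)=(-0.016571, 0.000826)
  term(m=+3) = (-0.077983, 0.015745)   from Y*(Ω₁)=(-0.028227, -0.225479), Y(Ω₂)=(-0.026125, -0.349127)
  term(m=+4) = (-0.015285, 0.057934)   from Y*(Ω₁)=(-0.159018, 0.425635), Y(Ω₂)=(0.131213, -0.013110)
  term(m=+5) = (-0.081672, -0.070934)   from Y*(Ω₁)=(0.264867, -0.237591), Y(Ω₂)=(-0.037747, -0.301669)
  term(m=+6) = (-0.066235, 0.027883)   from Y*(Ω₁)=(-0.159470, 0.040563), Y(Ω₂)=(0.431876, -0.064997)
  term(m=+7) = (-0.000637, 0.010829)   from Y*(Ω₁)=(0.042704, 0.010134), Y(Ω₂)=(0.042857, 0.243420)
Σ over m = (-0.385308, -0.000000); ×(4π/15) → (-0.322795, -0.000000). Real part: -0.322795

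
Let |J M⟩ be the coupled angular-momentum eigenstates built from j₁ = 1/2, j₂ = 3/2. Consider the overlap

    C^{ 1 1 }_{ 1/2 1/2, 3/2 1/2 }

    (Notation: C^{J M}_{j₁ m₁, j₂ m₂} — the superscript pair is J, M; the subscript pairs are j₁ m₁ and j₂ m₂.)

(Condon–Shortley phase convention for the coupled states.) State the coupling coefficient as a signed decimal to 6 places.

√[3·1!0!2!/4! · 1!0!2!1!2!0!] = √(1)
  +(−1)^0/∏(0,1,0,2,0,0)! = 1/2  (running 1/2)
⟨..|..⟩ = √(1)·(1/2) = +0.500000

+√(1/4) = +0.500000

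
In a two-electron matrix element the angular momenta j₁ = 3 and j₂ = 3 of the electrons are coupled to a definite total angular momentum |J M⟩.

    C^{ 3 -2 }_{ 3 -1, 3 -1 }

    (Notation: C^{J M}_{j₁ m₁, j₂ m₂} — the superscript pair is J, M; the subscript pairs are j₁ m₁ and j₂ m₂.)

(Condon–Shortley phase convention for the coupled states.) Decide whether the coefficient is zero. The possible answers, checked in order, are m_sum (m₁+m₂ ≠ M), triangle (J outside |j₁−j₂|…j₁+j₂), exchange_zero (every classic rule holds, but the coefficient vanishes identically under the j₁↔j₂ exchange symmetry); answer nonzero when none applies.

m-sum: m₁+m₂ = -1+(-1) = -2, M = -2  ✓
triangle: |j₁−j₂| = 0 ≤ J = 3 ≤ j₁+j₂ = 6  ✓
exchange: j₁=j₂ and m₁=m₂, and (−1)^(j₁+j₂−J) = (−1)^3 = −1 forces ⟨j₁m₁;j₂m₂|JM⟩ = −⟨j₂m₂;j₁m₁|JM⟩ = −⟨j₁m₁;j₂m₂|JM⟩ ⇒ the coefficient vanishes identically
Racah sum check: Σ_k collapses to 0 ⇒ CG = 0

exchange_zero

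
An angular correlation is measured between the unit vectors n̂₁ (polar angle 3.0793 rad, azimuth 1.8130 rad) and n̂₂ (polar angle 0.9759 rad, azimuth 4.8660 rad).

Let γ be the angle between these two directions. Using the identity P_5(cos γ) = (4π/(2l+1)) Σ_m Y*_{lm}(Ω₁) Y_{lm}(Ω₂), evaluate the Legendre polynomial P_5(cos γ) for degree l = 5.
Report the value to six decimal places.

Term-by-term m-sum for l=5 (normalisation 4π/11 = 1.142397):
  [-5]  conj(Y_{5,-5})(Ω₁) = -0.00000 + 0.00000j ; Y_{5,-5}(Ω₂) = 0.12565 + 0.13008j ; Δ = -0.00000 - 0.00000j
  [-4]  conj(Y_{5,-4})(Ω₁) = -0.00001 - 0.00002j ; Y_{5,-4}(Ω₂) = 0.31622 - 0.22311j ; Δ = -0.00001 - 0.00000j
  [-3]  conj(Y_{5,-3})(Ω₁) = 0.00044 - 0.00050j ; Y_{5,-3}(Ω₂) = -0.15964 - 0.32154j ; Δ = -0.00023 - 0.00006j
  [-2]  conj(Y_{5,-2})(Ω₁) = 0.01153 + 0.00607j ; Y_{5,-2}(Ω₂) = 0.03588 - 0.01138j ; Δ = 0.00048 + 0.00009j
  [-1]  conj(Y_{5,-1})(Ω₁) = -0.03774 + 0.15276j ; Y_{5,-1}(Ω₂) = -0.05380 - 0.34747j ; Δ = 0.05511 + 0.00490j
  [+0]  conj(Y_{5,0})(Ω₁) = -0.90857 + 0.00000j ; Y_{5,0}(Ω₂) = -0.05051 + 0.00000j ; Δ = 0.04589 + 0.00000j
  [+1]  conj(Y_{5,1})(Ω₁) = 0.03774 + 0.15276j ; Y_{5,1}(Ω₂) = 0.05380 - 0.34747j ; Δ = 0.05511 - 0.00490j
  [+2]  conj(Y_{5,2})(Ω₁) = 0.01153 - 0.00607j ; Y_{5,2}(Ω₂) = 0.03588 + 0.01138j ; Δ = 0.00048 - 0.00009j
  [+3]  conj(Y_{5,3})(Ω₁) = -0.00044 - 0.00050j ; Y_{5,3}(Ω₂) = 0.15964 - 0.32154j ; Δ = -0.00023 + 0.00006j
  [+4]  conj(Y_{5,4})(Ω₁) = -0.00001 + 0.00002j ; Y_{5,4}(Ω₂) = 0.31622 + 0.22311j ; Δ = -0.00001 + 0.00000j
  [+5]  conj(Y_{5,5})(Ω₁) = 0.00000 + 0.00000j ; Y_{5,5}(Ω₂) = -0.12565 + 0.13008j ; Δ = -0.00000 + 0.00000j
Total Σ_m = 0.15660 + 0.00000j. Multiply by 1.142397: 0.17890 + 0.00000j. P_5(cos γ) = 0.178901

0.178901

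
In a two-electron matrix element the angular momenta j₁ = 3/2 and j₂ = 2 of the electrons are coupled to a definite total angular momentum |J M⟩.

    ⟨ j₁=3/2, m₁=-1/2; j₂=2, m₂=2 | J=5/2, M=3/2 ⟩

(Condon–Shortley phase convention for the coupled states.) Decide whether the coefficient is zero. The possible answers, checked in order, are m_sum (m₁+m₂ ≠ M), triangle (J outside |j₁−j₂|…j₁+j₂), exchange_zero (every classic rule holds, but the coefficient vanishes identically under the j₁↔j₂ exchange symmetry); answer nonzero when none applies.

m-sum: m₁+m₂ = -1/2+2 = 3/2, M = 3/2  ✓
triangle: |j₁−j₂| = 1/2 ≤ J = 5/2 ≤ j₁+j₂ = 7/2  ✓
exchange: j₁≠j₂ or m₁≠m₂ — the exchange symmetry imposes no constraint here
value check: CG = −√(16/35) = -0.676123 ≠ 0

nonzero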